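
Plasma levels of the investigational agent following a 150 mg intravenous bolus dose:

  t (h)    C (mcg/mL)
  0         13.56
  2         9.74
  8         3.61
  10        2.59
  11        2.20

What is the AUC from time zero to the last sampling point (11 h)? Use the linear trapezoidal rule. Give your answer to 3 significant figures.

Trapezoidal AUC_0→11:
  [0→2]: (13.56+9.74)/2 × 2 = 23.3
  [2→8]: (9.74+3.61)/2 × 6 = 40.05
  [8→10]: (3.61+2.59)/2 × 2 = 6.2
  [10→11]: (2.59+2.20)/2 × 1 = 2.395
  Sum = 71.945 mcg/mL·h

AUC = 71.9 mcg/mL·h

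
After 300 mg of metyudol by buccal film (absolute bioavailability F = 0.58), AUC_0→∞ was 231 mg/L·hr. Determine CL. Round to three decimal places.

CL = F × Dose / AUC_0→∞
   = 0.58 × 300 / 231 = 0.753247 L/hr

CL = 0.753 L/hr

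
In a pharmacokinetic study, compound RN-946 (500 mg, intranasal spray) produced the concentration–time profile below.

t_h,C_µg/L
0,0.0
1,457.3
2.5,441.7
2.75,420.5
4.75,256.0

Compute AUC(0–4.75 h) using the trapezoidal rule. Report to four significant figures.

Trapezoidal AUC_0→4.75:
  [0→1]: (0.0+457.3)/2 × 1 = 228.65
  [1→2.5]: (457.3+441.7)/2 × 1.5 = 674.25
  [2.5→2.75]: (441.7+420.5)/2 × 0.25 = 107.775
  [2.75→4.75]: (420.5+256.0)/2 × 2 = 676.5
  Sum = 1687.175 µg/L·h

AUC = 1687 µg/L·h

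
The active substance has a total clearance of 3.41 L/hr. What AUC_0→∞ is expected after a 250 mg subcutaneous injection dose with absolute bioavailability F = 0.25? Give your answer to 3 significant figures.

AUC_0→∞ = F × Dose / CL
        = 0.25 × 250 / 3.41 = 18.3284 mg/L·hr

AUC = 18.3 mg/L·hr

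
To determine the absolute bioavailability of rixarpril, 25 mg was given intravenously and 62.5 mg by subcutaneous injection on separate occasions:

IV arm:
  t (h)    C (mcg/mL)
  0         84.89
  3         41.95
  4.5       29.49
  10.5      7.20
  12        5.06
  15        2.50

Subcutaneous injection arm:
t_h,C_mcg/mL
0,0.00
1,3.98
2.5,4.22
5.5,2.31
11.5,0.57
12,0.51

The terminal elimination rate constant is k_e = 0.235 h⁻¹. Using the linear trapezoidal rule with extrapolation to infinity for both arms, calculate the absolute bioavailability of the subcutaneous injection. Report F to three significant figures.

F = 0.0301

Trapezoidal AUC_0→15 (IV):
  [0→3]: (84.89+41.95)/2 × 3 = 190.26
  [3→4.5]: (41.95+29.49)/2 × 1.5 = 53.58
  [4.5→10.5]: (29.49+7.20)/2 × 6 = 110.07
  [10.5→12]: (7.20+5.06)/2 × 1.5 = 9.195
  [12→15]: (5.06+2.50)/2 × 3 = 11.34
  Sum = 374.445 mcg/mL·h
IV tail: 2.50/0.235 = 10.638; AUC_iv,0→∞ = 374.445 + 10.638 = 385.083 mcg/mL·h
Trapezoidal AUC_0→12 (subcutaneous injection):
  [0→1]: (0.00+3.98)/2 × 1 = 1.99
  [1→2.5]: (3.98+4.22)/2 × 1.5 = 6.15
  [2.5→5.5]: (4.22+2.31)/2 × 3 = 9.795
  [5.5→11.5]: (2.31+0.57)/2 × 6 = 8.64
  [11.5→12]: (0.57+0.51)/2 × 0.5 = 0.27
  Sum = 26.845 mcg/mL·h
subcutaneous injection tail: 0.51/0.235 = 2.170; AUC_ev,0→∞ = 26.845 + 2.170 = 29.015 mcg/mL·h
F = (AUC_ev/D_ev)/(AUC_iv/D_iv) = (29.015/62.5)/(385.083/25) = 0.46424/15.40332 = 0.0301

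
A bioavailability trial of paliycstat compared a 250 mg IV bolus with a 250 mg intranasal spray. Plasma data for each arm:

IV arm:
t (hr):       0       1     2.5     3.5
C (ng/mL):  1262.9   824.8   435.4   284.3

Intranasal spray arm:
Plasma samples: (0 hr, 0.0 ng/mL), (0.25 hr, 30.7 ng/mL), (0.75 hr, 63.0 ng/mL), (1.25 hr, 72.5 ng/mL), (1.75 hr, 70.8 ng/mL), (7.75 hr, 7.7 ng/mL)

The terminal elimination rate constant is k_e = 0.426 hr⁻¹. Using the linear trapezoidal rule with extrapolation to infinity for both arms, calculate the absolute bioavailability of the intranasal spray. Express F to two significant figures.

F = 0.12

Trapezoidal AUC_0→3.5 (IV):
  [0→1]: (1262.9+824.8)/2 × 1 = 1043.85
  [1→2.5]: (824.8+435.4)/2 × 1.5 = 945.15
  [2.5→3.5]: (435.4+284.3)/2 × 1 = 359.85
  Sum = 2348.85 ng/mL·hr
IV tail: 284.3/0.426 = 667.371; AUC_iv,0→∞ = 2348.85 + 667.371 = 3016.221 ng/mL·hr
Trapezoidal AUC_0→7.75 (intranasal spray):
  [0→0.25]: (0.0+30.7)/2 × 0.25 = 3.8375
  [0.25→0.75]: (30.7+63.0)/2 × 0.5 = 23.425
  [0.75→1.25]: (63.0+72.5)/2 × 0.5 = 33.875
  [1.25→1.75]: (72.5+70.8)/2 × 0.5 = 35.825
  [1.75→7.75]: (70.8+7.7)/2 × 6 = 235.5
  Sum = 332.4625 ng/mL·hr
intranasal spray tail: 7.7/0.426 = 18.075; AUC_ev,0→∞ = 332.4625 + 18.075 = 350.5375 ng/mL·hr
F = (AUC_ev/D_ev)/(AUC_iv/D_iv) = (350.5375/250)/(3016.221/250) = 1.40215/12.064884 = 0.1162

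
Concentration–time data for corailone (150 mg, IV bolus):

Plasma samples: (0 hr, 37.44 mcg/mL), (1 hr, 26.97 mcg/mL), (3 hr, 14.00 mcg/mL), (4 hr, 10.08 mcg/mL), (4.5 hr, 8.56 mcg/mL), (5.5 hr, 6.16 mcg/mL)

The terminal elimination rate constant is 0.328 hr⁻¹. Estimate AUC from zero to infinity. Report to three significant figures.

AUC = 116 mcg/mL·hr

Trapezoidal AUC_0→5.5:
  [0→1]: (37.44+26.97)/2 × 1 = 32.205
  [1→3]: (26.97+14.00)/2 × 2 = 40.97
  [3→4]: (14.00+10.08)/2 × 1 = 12.04
  [4→4.5]: (10.08+8.56)/2 × 0.5 = 4.66
  [4.5→5.5]: (8.56+6.16)/2 × 1 = 7.36
  Sum = 97.235 mcg/mL·hr
Extrapolated tail: C_last / k_e = 6.16 / 0.328 = 18.780
AUC_0→∞ = 97.235 + 18.780 = 116.015 mcg/mL·hr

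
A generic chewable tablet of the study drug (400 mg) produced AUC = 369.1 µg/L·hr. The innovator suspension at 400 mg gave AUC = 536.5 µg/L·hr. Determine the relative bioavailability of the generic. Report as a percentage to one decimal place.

F_rel = (AUC_test/D_test) / (AUC_ref/D_ref)
      = (369.1/400) / (536.5/400)
      = 0.92275 / 1.34125 = 0.6880 = 68.80%

F_rel = 68.8%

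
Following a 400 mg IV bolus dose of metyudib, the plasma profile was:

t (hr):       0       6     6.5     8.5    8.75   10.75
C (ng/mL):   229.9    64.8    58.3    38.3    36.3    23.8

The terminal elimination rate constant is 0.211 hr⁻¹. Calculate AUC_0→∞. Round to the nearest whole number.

Trapezoidal AUC_0→10.75:
  [0→6]: (229.9+64.8)/2 × 6 = 884.1
  [6→6.5]: (64.8+58.3)/2 × 0.5 = 30.775
  [6.5→8.5]: (58.3+38.3)/2 × 2 = 96.6
  [8.5→8.75]: (38.3+36.3)/2 × 0.25 = 9.325
  [8.75→10.75]: (36.3+23.8)/2 × 2 = 60.1
  Sum = 1080.9 ng/mL·hr
Extrapolated tail: C_last / k_e = 23.8 / 0.211 = 112.796
AUC_0→∞ = 1080.9 + 112.796 = 1193.696 ng/mL·hr

AUC = 1194 ng/mL·hr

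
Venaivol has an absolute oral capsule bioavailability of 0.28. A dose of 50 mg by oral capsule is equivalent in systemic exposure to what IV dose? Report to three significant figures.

Systemic exposure from an extravascular dose = F × D_ev, so the equivalent IV dose is F × D_ev.
D_iv = F × D_ev = 0.28 × 50 = 14 mg

D_iv = 14.0 mg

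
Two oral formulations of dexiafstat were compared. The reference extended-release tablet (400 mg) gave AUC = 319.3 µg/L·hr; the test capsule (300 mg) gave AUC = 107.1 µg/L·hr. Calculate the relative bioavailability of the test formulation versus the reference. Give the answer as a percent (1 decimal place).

F_rel = 44.7%

F_rel = (AUC_test/D_test) / (AUC_ref/D_ref)
      = (107.1/300) / (319.3/400)
      = 0.357 / 0.79825 = 0.4472 = 44.72%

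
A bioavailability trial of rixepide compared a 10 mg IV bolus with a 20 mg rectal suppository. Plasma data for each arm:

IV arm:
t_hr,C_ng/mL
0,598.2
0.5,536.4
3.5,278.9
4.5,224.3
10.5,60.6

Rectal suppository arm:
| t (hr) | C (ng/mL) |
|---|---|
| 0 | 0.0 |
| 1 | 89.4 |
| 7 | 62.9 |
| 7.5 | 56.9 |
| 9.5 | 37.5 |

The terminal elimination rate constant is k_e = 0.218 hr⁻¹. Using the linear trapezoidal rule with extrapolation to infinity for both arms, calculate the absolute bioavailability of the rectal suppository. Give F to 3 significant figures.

F = 0.138

Trapezoidal AUC_0→10.5 (IV):
  [0→0.5]: (598.2+536.4)/2 × 0.5 = 283.65
  [0.5→3.5]: (536.4+278.9)/2 × 3 = 1222.95
  [3.5→4.5]: (278.9+224.3)/2 × 1 = 251.6
  [4.5→10.5]: (224.3+60.6)/2 × 6 = 854.7
  Sum = 2612.9 ng/mL·hr
IV tail: 60.6/0.218 = 277.982; AUC_iv,0→∞ = 2612.9 + 277.982 = 2890.882 ng/mL·hr
Trapezoidal AUC_0→9.5 (rectal suppository):
  [0→1]: (0.0+89.4)/2 × 1 = 44.7
  [1→7]: (89.4+62.9)/2 × 6 = 456.9
  [7→7.5]: (62.9+56.9)/2 × 0.5 = 29.95
  [7.5→9.5]: (56.9+37.5)/2 × 2 = 94.4
  Sum = 625.95 ng/mL·hr
rectal suppository tail: 37.5/0.218 = 172.018; AUC_ev,0→∞ = 625.95 + 172.018 = 797.968 ng/mL·hr
F = (AUC_ev/D_ev)/(AUC_iv/D_iv) = (797.968/20)/(2890.882/10) = 39.8984/289.0882 = 0.1380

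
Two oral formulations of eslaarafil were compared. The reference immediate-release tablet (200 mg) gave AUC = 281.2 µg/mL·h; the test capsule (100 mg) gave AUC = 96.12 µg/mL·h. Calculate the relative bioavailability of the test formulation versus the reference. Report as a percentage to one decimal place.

F_rel = (AUC_test/D_test) / (AUC_ref/D_ref)
      = (96.12/100) / (281.2/200)
      = 0.9612 / 1.406 = 0.6836 = 68.36%

F_rel = 68.4%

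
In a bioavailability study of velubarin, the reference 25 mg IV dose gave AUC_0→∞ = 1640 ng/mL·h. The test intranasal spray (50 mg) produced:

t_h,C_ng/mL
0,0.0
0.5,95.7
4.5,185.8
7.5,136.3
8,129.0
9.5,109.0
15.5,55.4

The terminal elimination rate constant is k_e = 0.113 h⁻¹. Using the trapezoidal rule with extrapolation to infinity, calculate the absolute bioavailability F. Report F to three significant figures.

F = 0.701

Trapezoidal AUC_0→15.5 (intranasal spray):
  [0→0.5]: (0.0+95.7)/2 × 0.5 = 23.925
  [0.5→4.5]: (95.7+185.8)/2 × 4 = 563.0
  [4.5→7.5]: (185.8+136.3)/2 × 3 = 483.15
  [7.5→8]: (136.3+129.0)/2 × 0.5 = 66.325
  [8→9.5]: (129.0+109.0)/2 × 1.5 = 178.5
  [9.5→15.5]: (109.0+55.4)/2 × 6 = 493.2
  Sum = 1808.1 ng/mL·h
Tail: C_last/k_e = 55.4/0.113 = 490.265
AUC_0→∞ (intranasal spray) = 1808.1 + 490.265 = 2298.365 ng/mL·h
F = (AUC_ev/D_ev)/(AUC_iv/D_iv) = (2298.365/50)/(1640/25) = 45.9673/65.6 = 0.7007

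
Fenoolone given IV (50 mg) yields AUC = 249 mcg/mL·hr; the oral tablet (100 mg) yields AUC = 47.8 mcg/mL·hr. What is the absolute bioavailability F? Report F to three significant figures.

F = (AUC_ev / D_ev) / (AUC_iv / D_iv)
  = (47.8/100) / (249/50)
  = 0.478 / 4.98 = 0.0960

F = 0.0960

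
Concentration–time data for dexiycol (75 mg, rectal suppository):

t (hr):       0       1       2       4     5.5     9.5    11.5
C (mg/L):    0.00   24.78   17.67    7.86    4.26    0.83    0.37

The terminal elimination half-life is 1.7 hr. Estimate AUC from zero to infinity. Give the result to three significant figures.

Trapezoidal AUC_0→11.5:
  [0→1]: (0.00+24.78)/2 × 1 = 12.39
  [1→2]: (24.78+17.67)/2 × 1 = 21.225
  [2→4]: (17.67+7.86)/2 × 2 = 25.53
  [4→5.5]: (7.86+4.26)/2 × 1.5 = 9.09
  [5.5→9.5]: (4.26+0.83)/2 × 4 = 10.18
  [9.5→11.5]: (0.83+0.37)/2 × 2 = 1.2
  Sum = 79.615 mg/L·hr
k_e = ln2 / t½ = 0.693147 / 1.7 = 0.4077 hr^-1
Extrapolated tail: C_last / k_e = 0.37 / 0.4077 = 0.908
AUC_0→∞ = 79.615 + 0.908 = 80.523 mg/L·hr

AUC = 80.5 mg/L·hr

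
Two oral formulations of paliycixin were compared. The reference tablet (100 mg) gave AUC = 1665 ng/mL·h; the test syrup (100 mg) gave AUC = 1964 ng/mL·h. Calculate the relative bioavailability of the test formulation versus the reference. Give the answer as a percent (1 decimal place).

F_rel = (AUC_test/D_test) / (AUC_ref/D_ref)
      = (1964/100) / (1665/100)
      = 19.64 / 16.65 = 1.1796 = 117.96%

F_rel = 118.0%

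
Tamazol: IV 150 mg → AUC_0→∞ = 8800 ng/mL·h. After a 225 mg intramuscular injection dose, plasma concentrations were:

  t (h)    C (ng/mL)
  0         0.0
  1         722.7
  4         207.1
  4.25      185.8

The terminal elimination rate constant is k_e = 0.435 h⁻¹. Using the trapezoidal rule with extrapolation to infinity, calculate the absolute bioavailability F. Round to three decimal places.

Trapezoidal AUC_0→4.25 (intramuscular injection):
  [0→1]: (0.0+722.7)/2 × 1 = 361.35
  [1→4]: (722.7+207.1)/2 × 3 = 1394.7
  [4→4.25]: (207.1+185.8)/2 × 0.25 = 49.1125
  Sum = 1805.1625 ng/mL·h
Tail: C_last/k_e = 185.8/0.435 = 427.126
AUC_0→∞ (intramuscular injection) = 1805.1625 + 427.126 = 2232.2885 ng/mL·h
F = (AUC_ev/D_ev)/(AUC_iv/D_iv) = (2232.2885/225)/(8800/150) = 9.92128/58.6667 = 0.1691

F = 0.169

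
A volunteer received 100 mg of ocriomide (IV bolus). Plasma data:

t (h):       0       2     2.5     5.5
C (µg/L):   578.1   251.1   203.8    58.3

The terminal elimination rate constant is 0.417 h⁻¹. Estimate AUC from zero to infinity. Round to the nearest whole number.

Trapezoidal AUC_0→5.5:
  [0→2]: (578.1+251.1)/2 × 2 = 829.2
  [2→2.5]: (251.1+203.8)/2 × 0.5 = 113.725
  [2.5→5.5]: (203.8+58.3)/2 × 3 = 393.15
  Sum = 1336.075 µg/L·h
Extrapolated tail: C_last / k_e = 58.3 / 0.417 = 139.808
AUC_0→∞ = 1336.075 + 139.808 = 1475.883 µg/L·h

AUC = 1476 µg/L·h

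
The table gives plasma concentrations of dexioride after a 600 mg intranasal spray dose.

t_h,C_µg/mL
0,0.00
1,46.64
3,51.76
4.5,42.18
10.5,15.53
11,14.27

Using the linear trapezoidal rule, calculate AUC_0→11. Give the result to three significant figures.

AUC = 373 µg/mL·h

Trapezoidal AUC_0→11:
  [0→1]: (0.00+46.64)/2 × 1 = 23.32
  [1→3]: (46.64+51.76)/2 × 2 = 98.4
  [3→4.5]: (51.76+42.18)/2 × 1.5 = 70.455
  [4.5→10.5]: (42.18+15.53)/2 × 6 = 173.13
  [10.5→11]: (15.53+14.27)/2 × 0.5 = 7.45
  Sum = 372.755 µg/mL·h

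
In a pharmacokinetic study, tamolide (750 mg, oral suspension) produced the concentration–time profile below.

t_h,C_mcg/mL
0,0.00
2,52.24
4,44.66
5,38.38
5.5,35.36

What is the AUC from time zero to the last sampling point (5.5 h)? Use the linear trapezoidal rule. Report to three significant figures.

Trapezoidal AUC_0→5.5:
  [0→2]: (0.00+52.24)/2 × 2 = 52.24
  [2→4]: (52.24+44.66)/2 × 2 = 96.9
  [4→5]: (44.66+38.38)/2 × 1 = 41.52
  [5→5.5]: (38.38+35.36)/2 × 0.5 = 18.435
  Sum = 209.095 mcg/mL·h

AUC = 209 mcg/mL·h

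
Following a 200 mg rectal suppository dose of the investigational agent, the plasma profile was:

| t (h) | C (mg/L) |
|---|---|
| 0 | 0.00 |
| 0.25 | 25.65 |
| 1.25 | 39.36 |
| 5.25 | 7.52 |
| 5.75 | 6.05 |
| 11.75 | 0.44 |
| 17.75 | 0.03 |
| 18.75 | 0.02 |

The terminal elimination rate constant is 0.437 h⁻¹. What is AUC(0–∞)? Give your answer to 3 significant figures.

AUC = 154 mg/L·h

Trapezoidal AUC_0→18.75:
  [0→0.25]: (0.00+25.65)/2 × 0.25 = 3.20625
  [0.25→1.25]: (25.65+39.36)/2 × 1 = 32.505
  [1.25→5.25]: (39.36+7.52)/2 × 4 = 93.76
  [5.25→5.75]: (7.52+6.05)/2 × 0.5 = 3.3925
  [5.75→11.75]: (6.05+0.44)/2 × 6 = 19.47
  [11.75→17.75]: (0.44+0.03)/2 × 6 = 1.41
  [17.75→18.75]: (0.03+0.02)/2 × 1 = 0.025
  Sum = 153.76875 mg/L·h
Extrapolated tail: C_last / k_e = 0.02 / 0.437 = 0.046
AUC_0→∞ = 153.76875 + 0.046 = 153.81475 mg/L·h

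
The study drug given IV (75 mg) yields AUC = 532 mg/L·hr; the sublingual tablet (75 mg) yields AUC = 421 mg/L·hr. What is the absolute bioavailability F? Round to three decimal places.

F = 0.791

F = (AUC_ev / D_ev) / (AUC_iv / D_iv)
  = (421/75) / (532/75)
  = 5.61333 / 7.09333 = 0.7914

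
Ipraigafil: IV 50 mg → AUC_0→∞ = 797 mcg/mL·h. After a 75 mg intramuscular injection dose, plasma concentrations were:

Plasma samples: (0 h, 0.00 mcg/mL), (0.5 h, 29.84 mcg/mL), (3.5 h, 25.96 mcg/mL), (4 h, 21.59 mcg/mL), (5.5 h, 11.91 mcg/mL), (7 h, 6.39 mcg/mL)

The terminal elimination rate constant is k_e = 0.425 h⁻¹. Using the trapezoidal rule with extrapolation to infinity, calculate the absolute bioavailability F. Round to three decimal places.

F = 0.131

Trapezoidal AUC_0→7 (intramuscular injection):
  [0→0.5]: (0.00+29.84)/2 × 0.5 = 7.46
  [0.5→3.5]: (29.84+25.96)/2 × 3 = 83.7
  [3.5→4]: (25.96+21.59)/2 × 0.5 = 11.8875
  [4→5.5]: (21.59+11.91)/2 × 1.5 = 25.125
  [5.5→7]: (11.91+6.39)/2 × 1.5 = 13.725
  Sum = 141.8975 mcg/mL·h
Tail: C_last/k_e = 6.39/0.425 = 15.035
AUC_0→∞ (intramuscular injection) = 141.8975 + 15.035 = 156.9325 mcg/mL·h
F = (AUC_ev/D_ev)/(AUC_iv/D_iv) = (156.9325/75)/(797/50) = 2.09243/15.94 = 0.1313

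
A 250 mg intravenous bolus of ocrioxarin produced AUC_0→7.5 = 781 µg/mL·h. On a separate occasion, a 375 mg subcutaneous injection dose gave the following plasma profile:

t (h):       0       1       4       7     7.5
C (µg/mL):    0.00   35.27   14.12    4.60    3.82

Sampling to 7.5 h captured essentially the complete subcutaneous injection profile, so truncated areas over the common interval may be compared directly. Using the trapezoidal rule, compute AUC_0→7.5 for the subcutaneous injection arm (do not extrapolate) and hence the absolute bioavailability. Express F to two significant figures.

F = 0.10

Trapezoidal AUC_0→7.5 (subcutaneous injection):
  [0→1]: (0.00+35.27)/2 × 1 = 17.635
  [1→4]: (35.27+14.12)/2 × 3 = 74.085
  [4→7]: (14.12+4.60)/2 × 3 = 28.08
  [7→7.5]: (4.60+3.82)/2 × 0.5 = 2.105
  Sum = 121.905 µg/mL·h
F = (AUC_ev/D_ev)/(AUC_iv/D_iv) = (121.905/375)/(781/250) = 0.32508/3.124 = 0.1041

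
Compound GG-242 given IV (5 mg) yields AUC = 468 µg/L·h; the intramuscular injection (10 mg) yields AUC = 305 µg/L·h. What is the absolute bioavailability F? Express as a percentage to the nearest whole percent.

F = 33%

F = (AUC_ev / D_ev) / (AUC_iv / D_iv)
  = (305/10) / (468/5)
  = 30.5 / 93.6 = 0.3259
  = 32.59%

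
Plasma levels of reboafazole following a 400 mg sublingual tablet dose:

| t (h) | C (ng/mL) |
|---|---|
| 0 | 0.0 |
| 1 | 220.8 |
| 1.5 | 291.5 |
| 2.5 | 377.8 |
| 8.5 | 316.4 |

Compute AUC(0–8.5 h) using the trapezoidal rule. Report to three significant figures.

Trapezoidal AUC_0→8.5:
  [0→1]: (0.0+220.8)/2 × 1 = 110.4
  [1→1.5]: (220.8+291.5)/2 × 0.5 = 128.075
  [1.5→2.5]: (291.5+377.8)/2 × 1 = 334.65
  [2.5→8.5]: (377.8+316.4)/2 × 6 = 2082.6
  Sum = 2655.725 ng/mL·h

AUC = 2660 ng/mL·h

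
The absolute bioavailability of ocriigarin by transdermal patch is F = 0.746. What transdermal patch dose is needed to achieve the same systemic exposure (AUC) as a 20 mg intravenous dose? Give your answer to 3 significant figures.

For equal systemic exposure: F × D_ev = D_iv
D_ev = D_iv / F = 20 / 0.746 = 26.8097 mg

D_transdermal = 26.8 mg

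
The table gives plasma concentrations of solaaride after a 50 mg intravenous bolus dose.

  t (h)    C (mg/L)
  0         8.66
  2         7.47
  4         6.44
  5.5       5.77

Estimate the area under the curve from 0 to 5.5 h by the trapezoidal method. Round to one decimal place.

AUC = 39.2 mg/L·h

Trapezoidal AUC_0→5.5:
  [0→2]: (8.66+7.47)/2 × 2 = 16.13
  [2→4]: (7.47+6.44)/2 × 2 = 13.91
  [4→5.5]: (6.44+5.77)/2 × 1.5 = 9.1575
  Sum = 39.1975 mg/L·h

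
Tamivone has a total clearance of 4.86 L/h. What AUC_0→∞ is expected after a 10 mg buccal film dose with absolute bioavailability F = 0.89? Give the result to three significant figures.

AUC_0→∞ = F × Dose / CL
        = 0.89 × 10 / 4.86 = 1.83128 mg/L·h

AUC = 1.83 mg/L·h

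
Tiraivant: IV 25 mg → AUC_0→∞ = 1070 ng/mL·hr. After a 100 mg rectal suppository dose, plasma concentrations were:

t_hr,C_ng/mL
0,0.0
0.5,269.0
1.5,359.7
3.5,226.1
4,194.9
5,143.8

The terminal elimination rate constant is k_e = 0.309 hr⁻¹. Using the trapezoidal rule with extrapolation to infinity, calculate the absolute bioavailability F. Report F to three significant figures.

Trapezoidal AUC_0→5 (rectal suppository):
  [0→0.5]: (0.0+269.0)/2 × 0.5 = 67.25
  [0.5→1.5]: (269.0+359.7)/2 × 1 = 314.35
  [1.5→3.5]: (359.7+226.1)/2 × 2 = 585.8
  [3.5→4]: (226.1+194.9)/2 × 0.5 = 105.25
  [4→5]: (194.9+143.8)/2 × 1 = 169.35
  Sum = 1242.0 ng/mL·hr
Tail: C_last/k_e = 143.8/0.309 = 465.372
AUC_0→∞ (rectal suppository) = 1242.0 + 465.372 = 1707.372 ng/mL·hr
F = (AUC_ev/D_ev)/(AUC_iv/D_iv) = (1707.372/100)/(1070/25) = 17.07372/42.8 = 0.3989

F = 0.399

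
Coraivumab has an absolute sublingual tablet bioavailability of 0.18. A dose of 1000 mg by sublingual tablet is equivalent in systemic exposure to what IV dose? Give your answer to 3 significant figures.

Systemic exposure from an extravascular dose = F × D_ev, so the equivalent IV dose is F × D_ev.
D_iv = F × D_ev = 0.18 × 1000 = 180 mg

D_iv = 180 mg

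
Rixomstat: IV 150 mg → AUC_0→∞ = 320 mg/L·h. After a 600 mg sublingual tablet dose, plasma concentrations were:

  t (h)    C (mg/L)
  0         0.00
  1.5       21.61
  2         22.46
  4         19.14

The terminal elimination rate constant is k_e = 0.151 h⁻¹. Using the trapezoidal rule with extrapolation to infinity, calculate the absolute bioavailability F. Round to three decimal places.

F = 0.153

Trapezoidal AUC_0→4 (sublingual tablet):
  [0→1.5]: (0.00+21.61)/2 × 1.5 = 16.2075
  [1.5→2]: (21.61+22.46)/2 × 0.5 = 11.0175
  [2→4]: (22.46+19.14)/2 × 2 = 41.6
  Sum = 68.825 mg/L·h
Tail: C_last/k_e = 19.14/0.151 = 126.755
AUC_0→∞ (sublingual tablet) = 68.825 + 126.755 = 195.58 mg/L·h
F = (AUC_ev/D_ev)/(AUC_iv/D_iv) = (195.58/600)/(320/150) = 0.325967/2.13333 = 0.1528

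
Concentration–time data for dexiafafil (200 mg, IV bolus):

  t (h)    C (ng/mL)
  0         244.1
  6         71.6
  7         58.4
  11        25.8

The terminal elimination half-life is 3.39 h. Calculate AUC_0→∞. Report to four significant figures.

Trapezoidal AUC_0→11:
  [0→6]: (244.1+71.6)/2 × 6 = 947.1
  [6→7]: (71.6+58.4)/2 × 1 = 65.0
  [7→11]: (58.4+25.8)/2 × 4 = 168.4
  Sum = 1180.5 ng/mL·h
k_e = ln2 / t½ = 0.693147 / 3.39 = 0.2045 h^-1
Extrapolated tail: C_last / k_e = 25.8 / 0.2045 = 126.161
AUC_0→∞ = 1180.5 + 126.161 = 1306.661 ng/mL·h

AUC = 1307 ng/mL·h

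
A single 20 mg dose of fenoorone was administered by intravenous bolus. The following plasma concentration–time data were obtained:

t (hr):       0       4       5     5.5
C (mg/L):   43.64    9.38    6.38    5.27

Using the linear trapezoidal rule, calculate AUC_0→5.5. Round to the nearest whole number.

Trapezoidal AUC_0→5.5:
  [0→4]: (43.64+9.38)/2 × 4 = 106.04
  [4→5]: (9.38+6.38)/2 × 1 = 7.88
  [5→5.5]: (6.38+5.27)/2 × 0.5 = 2.9125
  Sum = 116.8325 mg/L·hr

AUC = 117 mg/L·hr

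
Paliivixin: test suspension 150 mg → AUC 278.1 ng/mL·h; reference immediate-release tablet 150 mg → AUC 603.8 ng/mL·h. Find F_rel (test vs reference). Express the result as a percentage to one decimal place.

F_rel = 46.1%

F_rel = (AUC_test/D_test) / (AUC_ref/D_ref)
      = (278.1/150) / (603.8/150)
      = 1.854 / 4.02533 = 0.4606 = 46.06%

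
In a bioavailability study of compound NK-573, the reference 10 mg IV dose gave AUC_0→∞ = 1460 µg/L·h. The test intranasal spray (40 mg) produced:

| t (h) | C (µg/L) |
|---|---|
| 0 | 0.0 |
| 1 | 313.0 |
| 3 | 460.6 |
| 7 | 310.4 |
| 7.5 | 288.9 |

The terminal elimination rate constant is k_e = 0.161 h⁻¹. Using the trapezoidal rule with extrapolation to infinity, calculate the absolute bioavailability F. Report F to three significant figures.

Trapezoidal AUC_0→7.5 (intranasal spray):
  [0→1]: (0.0+313.0)/2 × 1 = 156.5
  [1→3]: (313.0+460.6)/2 × 2 = 773.6
  [3→7]: (460.6+310.4)/2 × 4 = 1542.0
  [7→7.5]: (310.4+288.9)/2 × 0.5 = 149.825
  Sum = 2621.925 µg/L·h
Tail: C_last/k_e = 288.9/0.161 = 1794.410
AUC_0→∞ (intranasal spray) = 2621.925 + 1794.410 = 4416.335 µg/L·h
F = (AUC_ev/D_ev)/(AUC_iv/D_iv) = (4416.335/40)/(1460/10) = 110.408/146 = 0.7562

F = 0.756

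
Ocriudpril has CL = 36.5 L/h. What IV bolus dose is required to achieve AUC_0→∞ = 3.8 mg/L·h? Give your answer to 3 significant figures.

Dose_iv = CL × AUC_0→∞
     = 36.5 × 3.8 = 138.7 mg

Dose = 139 mg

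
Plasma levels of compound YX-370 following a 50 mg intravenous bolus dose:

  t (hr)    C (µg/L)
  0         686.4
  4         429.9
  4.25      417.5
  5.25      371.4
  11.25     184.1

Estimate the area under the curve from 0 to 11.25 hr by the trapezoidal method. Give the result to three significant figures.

Trapezoidal AUC_0→11.25:
  [0→4]: (686.4+429.9)/2 × 4 = 2232.6
  [4→4.25]: (429.9+417.5)/2 × 0.25 = 105.925
  [4.25→5.25]: (417.5+371.4)/2 × 1 = 394.45
  [5.25→11.25]: (371.4+184.1)/2 × 6 = 1666.5
  Sum = 4399.475 µg/L·hr

AUC = 4400 µg/L·hr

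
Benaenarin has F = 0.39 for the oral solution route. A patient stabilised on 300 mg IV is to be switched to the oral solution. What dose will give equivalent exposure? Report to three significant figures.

D_oral = 769 mg

For equal systemic exposure: F × D_ev = D_iv
D_ev = D_iv / F = 300 / 0.39 = 769.231 mg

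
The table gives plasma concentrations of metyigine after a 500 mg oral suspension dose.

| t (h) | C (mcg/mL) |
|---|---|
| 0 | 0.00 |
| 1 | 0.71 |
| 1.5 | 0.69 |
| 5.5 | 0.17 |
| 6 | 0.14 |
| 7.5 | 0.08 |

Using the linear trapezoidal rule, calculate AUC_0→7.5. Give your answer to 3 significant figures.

Trapezoidal AUC_0→7.5:
  [0→1]: (0.00+0.71)/2 × 1 = 0.355
  [1→1.5]: (0.71+0.69)/2 × 0.5 = 0.35
  [1.5→5.5]: (0.69+0.17)/2 × 4 = 1.72
  [5.5→6]: (0.17+0.14)/2 × 0.5 = 0.0775
  [6→7.5]: (0.14+0.08)/2 × 1.5 = 0.165
  Sum = 2.6675 mcg/mL·h

AUC = 2.67 mcg/mL·h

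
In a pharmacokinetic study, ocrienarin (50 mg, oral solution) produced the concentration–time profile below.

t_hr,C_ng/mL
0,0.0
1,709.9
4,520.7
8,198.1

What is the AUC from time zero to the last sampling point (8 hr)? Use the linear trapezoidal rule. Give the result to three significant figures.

Trapezoidal AUC_0→8:
  [0→1]: (0.0+709.9)/2 × 1 = 354.95
  [1→4]: (709.9+520.7)/2 × 3 = 1845.9
  [4→8]: (520.7+198.1)/2 × 4 = 1437.6
  Sum = 3638.45 ng/mL·hr

AUC = 3640 ng/mL·hr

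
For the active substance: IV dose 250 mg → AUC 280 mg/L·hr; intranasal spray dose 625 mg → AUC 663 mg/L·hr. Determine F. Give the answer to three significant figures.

F = 0.947

F = (AUC_ev / D_ev) / (AUC_iv / D_iv)
  = (663/625) / (280/250)
  = 1.0608 / 1.12 = 0.9471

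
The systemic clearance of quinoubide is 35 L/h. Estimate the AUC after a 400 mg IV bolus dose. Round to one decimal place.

AUC = 11.4 mg/L·h

AUC_0→∞ = Dose_iv / CL
        = 400 / 35 = 11.4286 mg/L·h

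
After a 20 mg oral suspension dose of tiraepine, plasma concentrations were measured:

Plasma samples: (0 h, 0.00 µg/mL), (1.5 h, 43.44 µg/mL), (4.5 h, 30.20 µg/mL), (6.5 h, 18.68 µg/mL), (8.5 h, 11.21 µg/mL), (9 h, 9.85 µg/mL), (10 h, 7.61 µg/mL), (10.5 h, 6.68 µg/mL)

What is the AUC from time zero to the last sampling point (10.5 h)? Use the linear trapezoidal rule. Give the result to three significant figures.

Trapezoidal AUC_0→10.5:
  [0→1.5]: (0.00+43.44)/2 × 1.5 = 32.58
  [1.5→4.5]: (43.44+30.20)/2 × 3 = 110.46
  [4.5→6.5]: (30.20+18.68)/2 × 2 = 48.88
  [6.5→8.5]: (18.68+11.21)/2 × 2 = 29.89
  [8.5→9]: (11.21+9.85)/2 × 0.5 = 5.265
  [9→10]: (9.85+7.61)/2 × 1 = 8.73
  [10→10.5]: (7.61+6.68)/2 × 0.5 = 3.5725
  Sum = 239.3775 µg/mL·h

AUC = 239 µg/mL·h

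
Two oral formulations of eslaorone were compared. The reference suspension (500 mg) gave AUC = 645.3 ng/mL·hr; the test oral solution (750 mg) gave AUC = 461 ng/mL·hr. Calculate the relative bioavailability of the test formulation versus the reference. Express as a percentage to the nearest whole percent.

F_rel = (AUC_test/D_test) / (AUC_ref/D_ref)
      = (461/750) / (645.3/500)
      = 0.614667 / 1.2906 = 0.4763 = 47.63%

F_rel = 48%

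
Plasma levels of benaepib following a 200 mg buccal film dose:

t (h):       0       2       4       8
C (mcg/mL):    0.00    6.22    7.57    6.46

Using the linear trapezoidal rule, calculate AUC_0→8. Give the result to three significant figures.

Trapezoidal AUC_0→8:
  [0→2]: (0.00+6.22)/2 × 2 = 6.22
  [2→4]: (6.22+7.57)/2 × 2 = 13.79
  [4→8]: (7.57+6.46)/2 × 4 = 28.06
  Sum = 48.07 mcg/mL·h

AUC = 48.1 mcg/mL·h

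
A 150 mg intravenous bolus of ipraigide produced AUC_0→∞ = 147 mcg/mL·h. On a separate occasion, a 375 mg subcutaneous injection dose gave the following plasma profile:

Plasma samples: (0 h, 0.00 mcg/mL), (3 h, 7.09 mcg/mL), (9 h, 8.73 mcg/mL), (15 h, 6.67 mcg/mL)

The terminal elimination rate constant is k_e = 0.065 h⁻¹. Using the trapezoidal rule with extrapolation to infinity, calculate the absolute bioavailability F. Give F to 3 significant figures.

F = 0.563

Trapezoidal AUC_0→15 (subcutaneous injection):
  [0→3]: (0.00+7.09)/2 × 3 = 10.635
  [3→9]: (7.09+8.73)/2 × 6 = 47.46
  [9→15]: (8.73+6.67)/2 × 6 = 46.2
  Sum = 104.295 mcg/mL·h
Tail: C_last/k_e = 6.67/0.065 = 102.615
AUC_0→∞ (subcutaneous injection) = 104.295 + 102.615 = 206.91 mcg/mL·h
F = (AUC_ev/D_ev)/(AUC_iv/D_iv) = (206.91/375)/(147/150) = 0.55176/0.98 = 0.5630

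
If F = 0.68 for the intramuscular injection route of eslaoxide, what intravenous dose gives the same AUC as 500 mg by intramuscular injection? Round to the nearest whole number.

Systemic exposure from an extravascular dose = F × D_ev, so the equivalent IV dose is F × D_ev.
D_iv = F × D_ev = 0.68 × 500 = 340 mg

D_iv = 340 mg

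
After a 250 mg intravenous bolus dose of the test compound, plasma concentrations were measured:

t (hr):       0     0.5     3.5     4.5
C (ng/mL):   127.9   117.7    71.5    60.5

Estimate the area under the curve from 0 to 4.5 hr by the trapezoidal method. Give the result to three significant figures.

AUC = 411 ng/mL·hr

Trapezoidal AUC_0→4.5:
  [0→0.5]: (127.9+117.7)/2 × 0.5 = 61.4
  [0.5→3.5]: (117.7+71.5)/2 × 3 = 283.8
  [3.5→4.5]: (71.5+60.5)/2 × 1 = 66.0
  Sum = 411.2 ng/mL·hr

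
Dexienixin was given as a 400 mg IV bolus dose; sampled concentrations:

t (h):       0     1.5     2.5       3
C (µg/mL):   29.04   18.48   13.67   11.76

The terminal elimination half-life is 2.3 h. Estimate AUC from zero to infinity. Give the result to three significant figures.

AUC = 97.1 µg/mL·h

Trapezoidal AUC_0→3:
  [0→1.5]: (29.04+18.48)/2 × 1.5 = 35.64
  [1.5→2.5]: (18.48+13.67)/2 × 1 = 16.075
  [2.5→3]: (13.67+11.76)/2 × 0.5 = 6.3575
  Sum = 58.0725 µg/mL·h
k_e = ln2 / t½ = 0.693147 / 2.3 = 0.3014 h^-1
Extrapolated tail: C_last / k_e = 11.76 / 0.3014 = 39.018
AUC_0→∞ = 58.0725 + 39.018 = 97.0905 µg/mL·h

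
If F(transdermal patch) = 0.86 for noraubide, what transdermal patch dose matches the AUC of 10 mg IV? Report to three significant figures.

D_transdermal = 11.6 mg

For equal systemic exposure: F × D_ev = D_iv
D_ev = D_iv / F = 10 / 0.86 = 11.6279 mg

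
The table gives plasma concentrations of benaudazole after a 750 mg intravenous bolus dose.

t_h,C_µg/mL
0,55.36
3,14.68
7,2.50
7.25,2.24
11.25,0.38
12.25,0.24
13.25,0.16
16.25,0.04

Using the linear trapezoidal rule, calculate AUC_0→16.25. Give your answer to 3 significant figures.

AUC = 146 µg/mL·h

Trapezoidal AUC_0→16.25:
  [0→3]: (55.36+14.68)/2 × 3 = 105.06
  [3→7]: (14.68+2.50)/2 × 4 = 34.36
  [7→7.25]: (2.50+2.24)/2 × 0.25 = 0.5925
  [7.25→11.25]: (2.24+0.38)/2 × 4 = 5.24
  [11.25→12.25]: (0.38+0.24)/2 × 1 = 0.31
  [12.25→13.25]: (0.24+0.16)/2 × 1 = 0.2
  [13.25→16.25]: (0.16+0.04)/2 × 3 = 0.3
  Sum = 146.0625 µg/mL·h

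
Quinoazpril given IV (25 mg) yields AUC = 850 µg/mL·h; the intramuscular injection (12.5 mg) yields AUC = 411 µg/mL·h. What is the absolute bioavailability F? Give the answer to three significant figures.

F = 0.967

F = (AUC_ev / D_ev) / (AUC_iv / D_iv)
  = (411/12.5) / (850/25)
  = 32.88 / 34 = 0.9671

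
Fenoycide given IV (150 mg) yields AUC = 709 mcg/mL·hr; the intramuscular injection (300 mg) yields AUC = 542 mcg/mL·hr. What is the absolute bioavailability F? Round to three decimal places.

F = (AUC_ev / D_ev) / (AUC_iv / D_iv)
  = (542/300) / (709/150)
  = 1.80667 / 4.72667 = 0.3822

F = 0.382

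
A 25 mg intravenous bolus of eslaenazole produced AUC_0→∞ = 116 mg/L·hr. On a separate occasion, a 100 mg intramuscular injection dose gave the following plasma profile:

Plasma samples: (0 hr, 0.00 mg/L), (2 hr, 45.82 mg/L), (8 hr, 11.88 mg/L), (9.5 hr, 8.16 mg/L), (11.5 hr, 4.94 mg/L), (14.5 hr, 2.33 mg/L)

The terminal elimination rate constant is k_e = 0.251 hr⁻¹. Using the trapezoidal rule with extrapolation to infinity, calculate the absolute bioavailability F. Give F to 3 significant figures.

F = 0.576

Trapezoidal AUC_0→14.5 (intramuscular injection):
  [0→2]: (0.00+45.82)/2 × 2 = 45.82
  [2→8]: (45.82+11.88)/2 × 6 = 173.1
  [8→9.5]: (11.88+8.16)/2 × 1.5 = 15.03
  [9.5→11.5]: (8.16+4.94)/2 × 2 = 13.1
  [11.5→14.5]: (4.94+2.33)/2 × 3 = 10.905
  Sum = 257.955 mg/L·hr
Tail: C_last/k_e = 2.33/0.251 = 9.283
AUC_0→∞ (intramuscular injection) = 257.955 + 9.283 = 267.238 mg/L·hr
F = (AUC_ev/D_ev)/(AUC_iv/D_iv) = (267.238/100)/(116/25) = 2.67238/4.64 = 0.5759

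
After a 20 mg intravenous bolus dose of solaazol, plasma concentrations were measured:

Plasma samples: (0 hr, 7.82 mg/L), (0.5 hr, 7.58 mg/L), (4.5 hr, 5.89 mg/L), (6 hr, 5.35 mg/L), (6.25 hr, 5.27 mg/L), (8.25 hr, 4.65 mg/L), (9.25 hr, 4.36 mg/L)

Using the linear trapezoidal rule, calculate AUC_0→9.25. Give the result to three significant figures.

Trapezoidal AUC_0→9.25:
  [0→0.5]: (7.82+7.58)/2 × 0.5 = 3.85
  [0.5→4.5]: (7.58+5.89)/2 × 4 = 26.94
  [4.5→6]: (5.89+5.35)/2 × 1.5 = 8.43
  [6→6.25]: (5.35+5.27)/2 × 0.25 = 1.3275
  [6.25→8.25]: (5.27+4.65)/2 × 2 = 9.92
  [8.25→9.25]: (4.65+4.36)/2 × 1 = 4.505
  Sum = 54.9725 mg/L·hr

AUC = 55.0 mg/L·hr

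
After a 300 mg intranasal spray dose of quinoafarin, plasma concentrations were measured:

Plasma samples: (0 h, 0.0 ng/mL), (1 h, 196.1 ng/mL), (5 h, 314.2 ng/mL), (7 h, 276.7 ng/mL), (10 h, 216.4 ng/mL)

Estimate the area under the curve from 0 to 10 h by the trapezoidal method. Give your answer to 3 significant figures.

Trapezoidal AUC_0→10:
  [0→1]: (0.0+196.1)/2 × 1 = 98.05
  [1→5]: (196.1+314.2)/2 × 4 = 1020.6
  [5→7]: (314.2+276.7)/2 × 2 = 590.9
  [7→10]: (276.7+216.4)/2 × 3 = 739.65
  Sum = 2449.2 ng/mL·h

AUC = 2450 ng/mL·h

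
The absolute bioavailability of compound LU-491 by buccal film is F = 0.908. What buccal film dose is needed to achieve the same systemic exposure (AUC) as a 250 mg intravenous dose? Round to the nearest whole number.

For equal systemic exposure: F × D_ev = D_iv
D_ev = D_iv / F = 250 / 0.908 = 275.33 mg

D_buccal = 275 mg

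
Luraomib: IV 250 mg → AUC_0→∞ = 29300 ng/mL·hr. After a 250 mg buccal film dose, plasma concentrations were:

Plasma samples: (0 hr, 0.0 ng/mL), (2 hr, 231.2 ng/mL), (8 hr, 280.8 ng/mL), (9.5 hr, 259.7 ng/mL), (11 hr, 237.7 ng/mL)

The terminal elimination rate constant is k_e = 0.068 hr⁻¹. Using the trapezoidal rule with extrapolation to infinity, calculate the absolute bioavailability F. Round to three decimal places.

F = 0.206

Trapezoidal AUC_0→11 (buccal film):
  [0→2]: (0.0+231.2)/2 × 2 = 231.2
  [2→8]: (231.2+280.8)/2 × 6 = 1536.0
  [8→9.5]: (280.8+259.7)/2 × 1.5 = 405.375
  [9.5→11]: (259.7+237.7)/2 × 1.5 = 373.05
  Sum = 2545.625 ng/mL·hr
Tail: C_last/k_e = 237.7/0.068 = 3495.588
AUC_0→∞ (buccal film) = 2545.625 + 3495.588 = 6041.213 ng/mL·hr
F = (AUC_ev/D_ev)/(AUC_iv/D_iv) = (6041.213/250)/(29300/250) = 24.164852/117.2 = 0.2062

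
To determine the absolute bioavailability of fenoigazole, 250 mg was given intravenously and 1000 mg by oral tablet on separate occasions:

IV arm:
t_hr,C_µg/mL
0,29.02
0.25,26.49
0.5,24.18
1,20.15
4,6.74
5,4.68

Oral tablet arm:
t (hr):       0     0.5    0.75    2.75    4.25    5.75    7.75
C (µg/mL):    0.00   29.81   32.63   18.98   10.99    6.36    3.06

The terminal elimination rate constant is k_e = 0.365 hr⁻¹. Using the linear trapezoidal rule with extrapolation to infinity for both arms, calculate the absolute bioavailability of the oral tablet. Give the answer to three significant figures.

Trapezoidal AUC_0→5 (IV):
  [0→0.25]: (29.02+26.49)/2 × 0.25 = 6.93875
  [0.25→0.5]: (26.49+24.18)/2 × 0.25 = 6.33375
  [0.5→1]: (24.18+20.15)/2 × 0.5 = 11.0825
  [1→4]: (20.15+6.74)/2 × 3 = 40.335
  [4→5]: (6.74+4.68)/2 × 1 = 5.71
  Sum = 70.4 µg/mL·hr
IV tail: 4.68/0.365 = 12.822; AUC_iv,0→∞ = 70.4 + 12.822 = 83.222 µg/mL·hr
Trapezoidal AUC_0→7.75 (oral tablet):
  [0→0.5]: (0.00+29.81)/2 × 0.5 = 7.4525
  [0.5→0.75]: (29.81+32.63)/2 × 0.25 = 7.805
  [0.75→2.75]: (32.63+18.98)/2 × 2 = 51.61
  [2.75→4.25]: (18.98+10.99)/2 × 1.5 = 22.4775
  [4.25→5.75]: (10.99+6.36)/2 × 1.5 = 13.0125
  [5.75→7.75]: (6.36+3.06)/2 × 2 = 9.42
  Sum = 111.7775 µg/mL·hr
oral tablet tail: 3.06/0.365 = 8.384; AUC_ev,0→∞ = 111.7775 + 8.384 = 120.1615 µg/mL·hr
F = (AUC_ev/D_ev)/(AUC_iv/D_iv) = (120.1615/1000)/(83.222/250) = 0.1201615/0.332888 = 0.3610

F = 0.361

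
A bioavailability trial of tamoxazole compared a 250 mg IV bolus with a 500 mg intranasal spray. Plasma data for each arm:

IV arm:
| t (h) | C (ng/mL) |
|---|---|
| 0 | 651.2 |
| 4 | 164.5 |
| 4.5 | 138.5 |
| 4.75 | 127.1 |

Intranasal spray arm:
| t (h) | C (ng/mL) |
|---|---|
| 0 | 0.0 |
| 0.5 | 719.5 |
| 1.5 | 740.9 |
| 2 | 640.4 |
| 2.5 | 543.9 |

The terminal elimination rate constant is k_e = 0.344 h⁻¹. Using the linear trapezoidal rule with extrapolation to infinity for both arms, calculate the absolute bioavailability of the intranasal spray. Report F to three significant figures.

F = 0.742

Trapezoidal AUC_0→4.75 (IV):
  [0→4]: (651.2+164.5)/2 × 4 = 1631.4
  [4→4.5]: (164.5+138.5)/2 × 0.5 = 75.75
  [4.5→4.75]: (138.5+127.1)/2 × 0.25 = 33.2
  Sum = 1740.35 ng/mL·h
IV tail: 127.1/0.344 = 369.477; AUC_iv,0→∞ = 1740.35 + 369.477 = 2109.827 ng/mL·h
Trapezoidal AUC_0→2.5 (intranasal spray):
  [0→0.5]: (0.0+719.5)/2 × 0.5 = 179.875
  [0.5→1.5]: (719.5+740.9)/2 × 1 = 730.2
  [1.5→2]: (740.9+640.4)/2 × 0.5 = 345.325
  [2→2.5]: (640.4+543.9)/2 × 0.5 = 296.075
  Sum = 1551.475 ng/mL·h
intranasal spray tail: 543.9/0.344 = 1581.105; AUC_ev,0→∞ = 1551.475 + 1581.105 = 3132.58 ng/mL·h
F = (AUC_ev/D_ev)/(AUC_iv/D_iv) = (3132.58/500)/(2109.827/250) = 6.26516/8.439308 = 0.7424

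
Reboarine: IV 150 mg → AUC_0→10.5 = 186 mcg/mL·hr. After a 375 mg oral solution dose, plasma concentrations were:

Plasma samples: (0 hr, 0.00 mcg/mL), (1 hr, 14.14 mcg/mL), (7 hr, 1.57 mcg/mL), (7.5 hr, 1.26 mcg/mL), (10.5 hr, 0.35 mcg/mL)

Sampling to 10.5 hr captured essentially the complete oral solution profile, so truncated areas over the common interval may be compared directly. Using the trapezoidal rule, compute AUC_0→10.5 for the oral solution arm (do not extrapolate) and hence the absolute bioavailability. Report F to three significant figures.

F = 0.123

Trapezoidal AUC_0→10.5 (oral solution):
  [0→1]: (0.00+14.14)/2 × 1 = 7.07
  [1→7]: (14.14+1.57)/2 × 6 = 47.13
  [7→7.5]: (1.57+1.26)/2 × 0.5 = 0.7075
  [7.5→10.5]: (1.26+0.35)/2 × 3 = 2.415
  Sum = 57.3225 mcg/mL·hr
F = (AUC_ev/D_ev)/(AUC_iv/D_iv) = (57.3225/375)/(186/150) = 0.15286/1.24 = 0.1233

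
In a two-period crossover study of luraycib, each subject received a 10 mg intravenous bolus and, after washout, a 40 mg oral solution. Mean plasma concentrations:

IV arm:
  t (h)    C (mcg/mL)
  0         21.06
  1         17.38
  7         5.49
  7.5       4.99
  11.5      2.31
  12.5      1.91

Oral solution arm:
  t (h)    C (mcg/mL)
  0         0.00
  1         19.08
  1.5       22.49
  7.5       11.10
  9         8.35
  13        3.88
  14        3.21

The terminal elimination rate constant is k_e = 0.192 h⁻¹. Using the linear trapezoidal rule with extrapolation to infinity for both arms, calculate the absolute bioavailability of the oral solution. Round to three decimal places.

F = 0.384

Trapezoidal AUC_0→12.5 (IV):
  [0→1]: (21.06+17.38)/2 × 1 = 19.22
  [1→7]: (17.38+5.49)/2 × 6 = 68.61
  [7→7.5]: (5.49+4.99)/2 × 0.5 = 2.62
  [7.5→11.5]: (4.99+2.31)/2 × 4 = 14.6
  [11.5→12.5]: (2.31+1.91)/2 × 1 = 2.11
  Sum = 107.16 mcg/mL·h
IV tail: 1.91/0.192 = 9.948; AUC_iv,0→∞ = 107.16 + 9.948 = 117.108 mcg/mL·h
Trapezoidal AUC_0→14 (oral solution):
  [0→1]: (0.00+19.08)/2 × 1 = 9.54
  [1→1.5]: (19.08+22.49)/2 × 0.5 = 10.3925
  [1.5→7.5]: (22.49+11.10)/2 × 6 = 100.77
  [7.5→9]: (11.10+8.35)/2 × 1.5 = 14.5875
  [9→13]: (8.35+3.88)/2 × 4 = 24.46
  [13→14]: (3.88+3.21)/2 × 1 = 3.545
  Sum = 163.295 mcg/mL·h
oral solution tail: 3.21/0.192 = 16.719; AUC_ev,0→∞ = 163.295 + 16.719 = 180.014 mcg/mL·h
F = (AUC_ev/D_ev)/(AUC_iv/D_iv) = (180.014/40)/(117.108/10) = 4.50035/11.7108 = 0.3843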